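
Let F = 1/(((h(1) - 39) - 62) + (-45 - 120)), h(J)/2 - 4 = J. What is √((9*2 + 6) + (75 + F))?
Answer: √25343/16 ≈ 9.9497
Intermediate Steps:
h(J) = 8 + 2*J
F = -1/256 (F = 1/((((8 + 2*1) - 39) - 62) + (-45 - 120)) = 1/((((8 + 2) - 39) - 62) - 165) = 1/(((10 - 39) - 62) - 165) = 1/((-29 - 62) - 165) = 1/(-91 - 165) = 1/(-256) = -1/256 ≈ -0.0039063)
√((9*2 + 6) + (75 + F)) = √((9*2 + 6) + (75 - 1/256)) = √((18 + 6) + 19199/256) = √(24 + 19199/256) = √(25343/256) = √25343/16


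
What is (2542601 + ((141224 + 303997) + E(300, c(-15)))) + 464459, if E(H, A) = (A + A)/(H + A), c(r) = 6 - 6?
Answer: 3452281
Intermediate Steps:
c(r) = 0
E(H, A) = 2*A/(A + H) (E(H, A) = (2*A)/(A + H) = 2*A/(A + H))
(2542601 + ((141224 + 303997) + E(300, c(-15)))) + 464459 = (2542601 + ((141224 + 303997) + 2*0/(0 + 300))) + 464459 = (2542601 + (445221 + 2*0/300)) + 464459 = (2542601 + (445221 + 2*0*(1/300))) + 464459 = (2542601 + (445221 + 0)) + 464459 = (2542601 + 445221) + 464459 = 2987822 + 464459 = 3452281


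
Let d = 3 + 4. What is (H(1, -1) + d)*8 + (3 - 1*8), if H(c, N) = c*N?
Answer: 43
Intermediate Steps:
d = 7
H(c, N) = N*c
(H(1, -1) + d)*8 + (3 - 1*8) = (-1*1 + 7)*8 + (3 - 1*8) = (-1 + 7)*8 + (3 - 8) = 6*8 - 5 = 48 - 5 = 43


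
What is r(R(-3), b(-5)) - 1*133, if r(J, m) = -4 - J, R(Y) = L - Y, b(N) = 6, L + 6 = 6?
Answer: -140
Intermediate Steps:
L = 0 (L = -6 + 6 = 0)
R(Y) = -Y (R(Y) = 0 - Y = -Y)
r(R(-3), b(-5)) - 1*133 = (-4 - (-1)*(-3)) - 1*133 = (-4 - 1*3) - 133 = (-4 - 3) - 133 = -7 - 133 = -140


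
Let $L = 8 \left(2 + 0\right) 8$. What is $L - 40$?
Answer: $88$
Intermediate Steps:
$L = 128$ ($L = 8 \cdot 2 \cdot 8 = 16 \cdot 8 = 128$)
$L - 40 = 128 - 40 = 88$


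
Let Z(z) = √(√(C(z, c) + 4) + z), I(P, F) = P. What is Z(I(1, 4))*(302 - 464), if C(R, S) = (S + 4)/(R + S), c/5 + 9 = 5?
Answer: -162*√(361 + 38*√437)/19 ≈ -289.82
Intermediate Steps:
c = -20 (c = -45 + 5*5 = -45 + 25 = -20)
C(R, S) = (4 + S)/(R + S)
Z(z) = √(z + √(4 - 16/(-20 + z))) (Z(z) = √(√((4 - 20)/(z - 20) + 4) + z) = √(√(-16/(-20 + z) + 4) + z) = √(√(4 - 16/(-20 + z)) + z) = √(z + √(4 - 16/(-20 + z))))
Z(I(1, 4))*(302 - 464) = √(1 + 2*√((-24 + 1)/(-20 + 1)))*(302 - 464) = √(1 + 2*√(-23/(-19)))*(-162) = √(1 + 2*√(-1/19*(-23)))*(-162) = √(1 + 2*√(23/19))*(-162) = √(1 + 2*(√437/19))*(-162) = √(1 + 2*√437/19)*(-162) = -162*√(1 + 2*√437/19)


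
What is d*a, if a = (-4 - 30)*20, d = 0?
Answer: 0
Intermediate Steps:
a = -680 (a = -34*20 = -680)
d*a = 0*(-680) = 0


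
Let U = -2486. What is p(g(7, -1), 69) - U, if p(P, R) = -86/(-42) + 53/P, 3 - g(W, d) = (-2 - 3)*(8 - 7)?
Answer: 419105/168 ≈ 2494.7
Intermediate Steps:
g(W, d) = 8 (g(W, d) = 3 - (-2 - 3)*(8 - 7) = 3 - (-5) = 3 - 1*(-5) = 3 + 5 = 8)
p(P, R) = 43/21 + 53/P (p(P, R) = -86*(-1/42) + 53/P = 43/21 + 53/P)
p(g(7, -1), 69) - U = (43/21 + 53/8) - 1*(-2486) = (43/21 + 53*(1/8)) + 2486 = (43/21 + 53/8) + 2486 = 1457/168 + 2486 = 419105/168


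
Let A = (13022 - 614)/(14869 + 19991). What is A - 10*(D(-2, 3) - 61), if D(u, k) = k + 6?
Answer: 1511634/2905 ≈ 520.36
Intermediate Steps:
A = 1034/2905 (A = 12408/34860 = 12408*(1/34860) = 1034/2905 ≈ 0.35594)
D(u, k) = 6 + k
A - 10*(D(-2, 3) - 61) = 1034/2905 - 10*((6 + 3) - 61) = 1034/2905 - 10*(9 - 61) = 1034/2905 - 10*(-52) = 1034/2905 + 520 = 1511634/2905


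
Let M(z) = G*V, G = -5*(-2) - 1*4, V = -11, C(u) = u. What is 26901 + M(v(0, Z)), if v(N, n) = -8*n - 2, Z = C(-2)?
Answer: 26835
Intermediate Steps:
Z = -2
v(N, n) = -2 - 8*n
G = 6 (G = 10 - 4 = 6)
M(z) = -66 (M(z) = 6*(-11) = -66)
26901 + M(v(0, Z)) = 26901 - 66 = 26835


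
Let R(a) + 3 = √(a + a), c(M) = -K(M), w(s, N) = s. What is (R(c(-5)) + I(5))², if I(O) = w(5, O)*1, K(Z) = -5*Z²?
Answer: 254 + 20*√10 ≈ 317.25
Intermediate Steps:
c(M) = 5*M² (c(M) = -(-5)*M² = 5*M²)
I(O) = 5 (I(O) = 5*1 = 5)
R(a) = -3 + √2*√a (R(a) = -3 + √(a + a) = -3 + √(2*a) = -3 + √2*√a)
(R(c(-5)) + I(5))² = ((-3 + √2*√(5*(-5)²)) + 5)² = ((-3 + √2*√(5*25)) + 5)² = ((-3 + √2*√125) + 5)² = ((-3 + √2*(5*√5)) + 5)² = ((-3 + 5*√10) + 5)² = (2 + 5*√10)²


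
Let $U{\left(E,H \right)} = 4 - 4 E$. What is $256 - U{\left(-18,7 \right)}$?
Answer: $180$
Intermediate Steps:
$256 - U{\left(-18,7 \right)} = 256 - \left(4 - -72\right) = 256 - \left(4 + 72\right) = 256 - 76 = 180$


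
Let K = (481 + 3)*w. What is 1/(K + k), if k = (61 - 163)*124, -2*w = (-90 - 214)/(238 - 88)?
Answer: -75/911816 ≈ -8.2253e-5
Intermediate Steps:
w = 76/75 (w = -(-90 - 214)/(2*(238 - 88)) = -(-152)/150 = -½*(-152/75) = 76/75 ≈ 1.0133)
K = 36784/75 (K = (481 + 3)*(76/75) = 484*(76/75) = 36784/75 ≈ 490.45)
k = -12648 (k = -102*124 = -12648)
1/(K + k) = 1/(36784/75 - 12648) = 1/(-911816/75) = -75/911816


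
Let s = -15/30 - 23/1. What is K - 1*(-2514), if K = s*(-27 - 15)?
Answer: 3501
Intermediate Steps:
s = -47/2 (s = -15*1/30 - 23*1 = -1/2 - 23 = -47/2 ≈ -23.500)
K = 987 (K = -47*(-27 - 15)/2 = -47/2*(-42) = 987)
K - 1*(-2514) = 987 - 1*(-2514) = 987 + 2514 = 3501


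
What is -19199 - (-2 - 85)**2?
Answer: -26768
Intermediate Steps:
-19199 - (-2 - 85)**2 = -19199 - 1*(-87)**2 = -19199 - 1*7569 = -19199 - 7569 = -26768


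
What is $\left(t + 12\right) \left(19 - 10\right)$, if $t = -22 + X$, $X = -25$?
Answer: $-315$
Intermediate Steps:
$t = -47$ ($t = -22 - 25 = -47$)
$\left(t + 12\right) \left(19 - 10\right) = \left(-47 + 12\right) \left(19 - 10\right) = - 35 \left(19 - 10\right) = \left(-35\right) 9 = -315$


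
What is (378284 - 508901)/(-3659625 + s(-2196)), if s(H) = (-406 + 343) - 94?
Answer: 130617/3659782 ≈ 0.035690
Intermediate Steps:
s(H) = -157 (s(H) = -63 - 94 = -157)
(378284 - 508901)/(-3659625 + s(-2196)) = (378284 - 508901)/(-3659625 - 157) = -130617/(-3659782) = -130617*(-1/3659782) = 130617/3659782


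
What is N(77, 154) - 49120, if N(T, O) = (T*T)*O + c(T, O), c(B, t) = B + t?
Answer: 864177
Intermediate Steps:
N(T, O) = O + T + O*T**2 (N(T, O) = (T*T)*O + (T + O) = T**2*O + (O + T) = O*T**2 + (O + T) = O + T + O*T**2)
N(77, 154) - 49120 = (154 + 77 + 154*77**2) - 49120 = (154 + 77 + 154*5929) - 49120 = (154 + 77 + 913066) - 49120 = 913297 - 49120 = 864177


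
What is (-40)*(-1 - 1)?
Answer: 80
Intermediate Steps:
(-40)*(-1 - 1) = -8*5*(-2) = -40*(-2) = 80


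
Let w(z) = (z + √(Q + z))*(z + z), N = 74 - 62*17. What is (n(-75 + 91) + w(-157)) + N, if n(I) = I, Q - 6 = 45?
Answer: 48334 - 314*I*√106 ≈ 48334.0 - 3232.8*I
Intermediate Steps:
Q = 51 (Q = 6 + 45 = 51)
N = -980 (N = 74 - 1054 = -980)
w(z) = 2*z*(z + √(51 + z)) (w(z) = (z + √(51 + z))*(z + z) = (z + √(51 + z))*(2*z) = 2*z*(z + √(51 + z)))
(n(-75 + 91) + w(-157)) + N = ((-75 + 91) + 2*(-157)*(-157 + √(51 - 157))) - 980 = (16 + 2*(-157)*(-157 + √(-106))) - 980 = (16 + 2*(-157)*(-157 + I*√106)) - 980 = (16 + (49298 - 314*I*√106)) - 980 = (49314 - 314*I*√106) - 980 = 48334 - 314*I*√106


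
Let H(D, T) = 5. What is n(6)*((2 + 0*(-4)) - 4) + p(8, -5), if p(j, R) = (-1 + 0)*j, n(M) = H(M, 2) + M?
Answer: -30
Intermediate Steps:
n(M) = 5 + M
p(j, R) = -j
n(6)*((2 + 0*(-4)) - 4) + p(8, -5) = (5 + 6)*((2 + 0*(-4)) - 4) - 1*8 = 11*((2 + 0) - 4) - 8 = 11*(2 - 4) - 8 = 11*(-2) - 8 = -22 - 8 = -30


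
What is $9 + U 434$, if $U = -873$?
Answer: $-378873$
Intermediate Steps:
$9 + U 434 = 9 - 378882 = -378873$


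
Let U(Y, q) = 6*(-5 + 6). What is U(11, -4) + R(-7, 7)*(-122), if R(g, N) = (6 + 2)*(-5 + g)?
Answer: 11718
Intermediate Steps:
U(Y, q) = 6 (U(Y, q) = 6*1 = 6)
R(g, N) = -40 + 8*g (R(g, N) = 8*(-5 + g) = -40 + 8*g)
U(11, -4) + R(-7, 7)*(-122) = 6 + (-40 + 8*(-7))*(-122) = 6 + (-40 - 56)*(-122) = 6 - 96*(-122) = 6 + 11712 = 11718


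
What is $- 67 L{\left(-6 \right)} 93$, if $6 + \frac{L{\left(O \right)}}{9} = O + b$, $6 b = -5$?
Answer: $\frac{1439361}{2} \approx 7.1968 \cdot 10^{5}$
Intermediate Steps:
$b = - \frac{5}{6}$ ($b = \frac{1}{6} \left(-5\right) = - \frac{5}{6} \approx -0.83333$)
$L{\left(O \right)} = - \frac{123}{2} + 9 O$ ($L{\left(O \right)} = -54 + 9 \left(O - \frac{5}{6}\right) = -54 + 9 \left(- \frac{5}{6} + O\right) = -54 + \left(- \frac{15}{2} + 9 O\right) = - \frac{123}{2} + 9 O$)
$- 67 L{\left(-6 \right)} 93 = - 67 \left(- \frac{123}{2} + 9 \left(-6\right)\right) 93 = - 67 \left(- \frac{123}{2} - 54\right) 93 = \left(-67\right) \left(- \frac{231}{2}\right) 93 = \frac{15477}{2} \cdot 93 = \frac{1439361}{2}$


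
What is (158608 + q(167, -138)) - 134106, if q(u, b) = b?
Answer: 24364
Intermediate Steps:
(158608 + q(167, -138)) - 134106 = (158608 - 138) - 134106 = 158470 - 134106 = 24364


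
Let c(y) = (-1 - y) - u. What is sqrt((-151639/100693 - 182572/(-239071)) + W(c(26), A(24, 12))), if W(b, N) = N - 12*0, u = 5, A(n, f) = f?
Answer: 3*sqrt(14793269544711208229)/3438968029 ≈ 3.3553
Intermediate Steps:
c(y) = -6 - y (c(y) = (-1 - y) - 1*5 = (-1 - y) - 5 = -6 - y)
W(b, N) = N (W(b, N) = N + 0 = N)
sqrt((-151639/100693 - 182572/(-239071)) + W(c(26), A(24, 12))) = sqrt((-151639/100693 - 182572/(-239071)) + 12) = sqrt((-151639*1/100693 - 182572*(-1/239071)) + 12) = sqrt((-151639/100693 + 182572/239071) + 12) = sqrt(-17868764973/24072776203 + 12) = sqrt(271004549463/24072776203) = 3*sqrt(14793269544711208229)/3438968029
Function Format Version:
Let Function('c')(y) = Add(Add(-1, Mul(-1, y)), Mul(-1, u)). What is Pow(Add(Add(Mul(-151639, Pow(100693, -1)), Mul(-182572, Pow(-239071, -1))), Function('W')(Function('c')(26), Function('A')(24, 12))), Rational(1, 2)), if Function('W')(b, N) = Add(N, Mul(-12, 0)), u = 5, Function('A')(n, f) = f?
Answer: Mul(Rational(3, 3438968029), Pow(14793269544711208229, Rational(1, 2))) ≈ 3.3553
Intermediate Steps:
Function('c')(y) = Add(-6, Mul(-1, y)) (Function('c')(y) = Add(Add(-1, Mul(-1, y)), Mul(-1, 5)) = Add(Add(-1, Mul(-1, y)), -5) = Add(-6, Mul(-1, y)))
Function('W')(b, N) = N (Function('W')(b, N) = Add(N, 0) = N)
Pow(Add(Add(Mul(-151639, Pow(100693, -1)), Mul(-182572, Pow(-239071, -1))), Function('W')(Function('c')(26), Function('A')(24, 12))), Rational(1, 2)) = Pow(Add(Add(Mul(-151639, Pow(100693, -1)), Mul(-182572, Pow(-239071, -1))), 12), Rational(1, 2)) = Pow(Add(Add(Mul(-151639, Rational(1, 100693)), Mul(-182572, Rational(-1, 239071))), 12), Rational(1, 2)) = Pow(Add(Add(Rational(-151639, 100693), Rational(182572, 239071)), 12), Rational(1, 2)) = Pow(Add(Rational(-17868764973, 24072776203), 12), Rational(1, 2)) = Pow(Rational(271004549463, 24072776203), Rational(1, 2)) = Mul(Rational(3, 3438968029), Pow(14793269544711208229, Rational(1, 2)))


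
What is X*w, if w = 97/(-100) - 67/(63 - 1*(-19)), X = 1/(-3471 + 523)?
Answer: 7327/12086800 ≈ 0.00060620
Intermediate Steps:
X = -1/2948 (X = 1/(-2948) = -1/2948 ≈ -0.00033921)
w = -7327/4100 (w = 97*(-1/100) - 67/(63 + 19) = -97/100 - 67/82 = -7327/4100 ≈ -1.7871)
X*w = -1/2948*(-7327/4100) = 7327/12086800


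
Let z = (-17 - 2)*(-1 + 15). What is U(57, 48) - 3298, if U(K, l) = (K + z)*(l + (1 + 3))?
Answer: -14166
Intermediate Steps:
z = -266 (z = -19*14 = -266)
U(K, l) = (-266 + K)*(4 + l) (U(K, l) = (K - 266)*(l + (1 + 3)) = (-266 + K)*(l + 4) = (-266 + K)*(4 + l))
U(57, 48) - 3298 = (-1064 - 266*48 + 4*57 + 57*48) - 3298 = (-1064 - 12768 + 228 + 2736) - 3298 = -10868 - 3298 = -14166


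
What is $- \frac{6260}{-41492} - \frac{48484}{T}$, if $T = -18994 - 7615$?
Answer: $\frac{1207467}{612007} \approx 1.973$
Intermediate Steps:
$T = -26609$
$- \frac{6260}{-41492} - \frac{48484}{T} = - \frac{6260}{-41492} - \frac{48484}{-26609} = \left(-6260\right) \left(- \frac{1}{41492}\right) - - \frac{48484}{26609} = \frac{1565}{10373} + \frac{48484}{26609} = \frac{1207467}{612007}$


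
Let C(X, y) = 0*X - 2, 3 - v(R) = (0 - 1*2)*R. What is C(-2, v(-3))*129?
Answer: -258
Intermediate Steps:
v(R) = 3 + 2*R (v(R) = 3 - (0 - 1*2)*R = 3 - (0 - 2)*R = 3 - (-2)*R = 3 + 2*R)
C(X, y) = -2 (C(X, y) = 0 - 2 = -2)
C(-2, v(-3))*129 = -2*129 = -258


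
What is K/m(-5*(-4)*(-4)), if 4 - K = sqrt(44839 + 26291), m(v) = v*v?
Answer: 1/1600 - sqrt(71130)/6400 ≈ -0.041047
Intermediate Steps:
m(v) = v**2
K = 4 - sqrt(71130) (K = 4 - sqrt(44839 + 26291) = 4 - sqrt(71130) ≈ -262.70)
K/m(-5*(-4)*(-4)) = (4 - sqrt(71130))/((-5*(-4)*(-4))**2) = (4 - sqrt(71130))/((20*(-4))**2) = (4 - sqrt(71130))/((-80)**2) = (4 - sqrt(71130))/6400 = (4 - sqrt(71130))*(1/6400) = 1/1600 - sqrt(71130)/6400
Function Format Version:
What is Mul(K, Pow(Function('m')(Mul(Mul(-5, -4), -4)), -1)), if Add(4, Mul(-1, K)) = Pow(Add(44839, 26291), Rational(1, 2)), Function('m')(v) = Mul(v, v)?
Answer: Add(Rational(1, 1600), Mul(Rational(-1, 6400), Pow(71130, Rational(1, 2)))) ≈ -0.041047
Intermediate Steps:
Function('m')(v) = Pow(v, 2)
K = Add(4, Mul(-1, Pow(71130, Rational(1, 2)))) (K = Add(4, Mul(-1, Pow(Add(44839, 26291), Rational(1, 2)))) = Add(4, Mul(-1, Pow(71130, Rational(1, 2)))) ≈ -262.70)
Mul(K, Pow(Function('m')(Mul(Mul(-5, -4), -4)), -1)) = Mul(Add(4, Mul(-1, Pow(71130, Rational(1, 2)))), Pow(Pow(Mul(Mul(-5, -4), -4), 2), -1)) = Mul(Add(4, Mul(-1, Pow(71130, Rational(1, 2)))), Pow(Pow(Mul(20, -4), 2), -1)) = Mul(Add(4, Mul(-1, Pow(71130, Rational(1, 2)))), Pow(Pow(-80, 2), -1)) = Mul(Add(4, Mul(-1, Pow(71130, Rational(1, 2)))), Pow(6400, -1)) = Mul(Add(4, Mul(-1, Pow(71130, Rational(1, 2)))), Rational(1, 6400)) = Add(Rational(1, 1600), Mul(Rational(-1, 6400), Pow(71130, Rational(1, 2))))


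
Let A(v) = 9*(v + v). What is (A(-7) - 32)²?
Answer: 24964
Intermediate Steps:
A(v) = 18*v (A(v) = 9*(2*v) = 18*v)
(A(-7) - 32)² = (18*(-7) - 32)² = (-126 - 32)² = (-158)² = 24964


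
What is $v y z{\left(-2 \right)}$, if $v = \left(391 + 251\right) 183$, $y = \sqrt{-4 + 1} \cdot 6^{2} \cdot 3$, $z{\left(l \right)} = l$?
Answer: $- 25376976 i \sqrt{3} \approx - 4.3954 \cdot 10^{7} i$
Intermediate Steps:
$y = 108 i \sqrt{3}$ ($y = \sqrt{-3} \cdot 36 \cdot 3 = i \sqrt{3} \cdot 36 \cdot 3 = 36 i \sqrt{3} \cdot 3 = 108 i \sqrt{3} \approx 187.06 i$)
$v = 117486$ ($v = 642 \cdot 183 = 117486$)
$v y z{\left(-2 \right)} = 117486 \cdot 108 i \sqrt{3} \left(-2\right) = 117486 \left(- 216 i \sqrt{3}\right) = - 25376976 i \sqrt{3}$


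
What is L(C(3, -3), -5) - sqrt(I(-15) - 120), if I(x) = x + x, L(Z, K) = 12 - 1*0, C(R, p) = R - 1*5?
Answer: 12 - 5*I*sqrt(6) ≈ 12.0 - 12.247*I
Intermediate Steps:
C(R, p) = -5 + R (C(R, p) = R - 5 = -5 + R)
L(Z, K) = 12 (L(Z, K) = 12 + 0 = 12)
I(x) = 2*x
L(C(3, -3), -5) - sqrt(I(-15) - 120) = 12 - sqrt(2*(-15) - 120) = 12 - sqrt(-30 - 120) = 12 - sqrt(-150) = 12 - 5*I*sqrt(6)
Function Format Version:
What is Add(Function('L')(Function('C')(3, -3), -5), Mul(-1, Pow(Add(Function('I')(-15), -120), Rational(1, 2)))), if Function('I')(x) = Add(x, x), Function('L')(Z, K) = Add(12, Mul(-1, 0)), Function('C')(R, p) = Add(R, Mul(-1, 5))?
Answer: Add(12, Mul(-5, I, Pow(6, Rational(1, 2)))) ≈ Add(12.000, Mul(-12.247, I))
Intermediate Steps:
Function('C')(R, p) = Add(-5, R) (Function('C')(R, p) = Add(R, -5) = Add(-5, R))
Function('L')(Z, K) = 12 (Function('L')(Z, K) = Add(12, 0) = 12)
Function('I')(x) = Mul(2, x)
Add(Function('L')(Function('C')(3, -3), -5), Mul(-1, Pow(Add(Function('I')(-15), -120), Rational(1, 2)))) = Add(12, Mul(-1, Pow(Add(Mul(2, -15), -120), Rational(1, 2)))) = Add(12, Mul(-1, Pow(Add(-30, -120), Rational(1, 2)))) = Add(12, Mul(-1, Pow(-150, Rational(1, 2)))) = Add(12, Mul(-1, Mul(5, I, Pow(6, Rational(1, 2))))) = Add(12, Mul(-5, I, Pow(6, Rational(1, 2))))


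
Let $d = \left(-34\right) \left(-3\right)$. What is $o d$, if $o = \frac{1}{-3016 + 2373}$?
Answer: $- \frac{102}{643} \approx -0.15863$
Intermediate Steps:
$d = 102$
$o = - \frac{1}{643}$ ($o = \frac{1}{-643} = - \frac{1}{643} \approx -0.0015552$)
$o d = \left(- \frac{1}{643}\right) 102 = - \frac{102}{643}$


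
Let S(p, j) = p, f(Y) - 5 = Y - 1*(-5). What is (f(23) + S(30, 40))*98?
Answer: 6174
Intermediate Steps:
f(Y) = 10 + Y (f(Y) = 5 + (Y - 1*(-5)) = 5 + (Y + 5) = 5 + (5 + Y) = 10 + Y)
(f(23) + S(30, 40))*98 = ((10 + 23) + 30)*98 = (33 + 30)*98 = 63*98 = 6174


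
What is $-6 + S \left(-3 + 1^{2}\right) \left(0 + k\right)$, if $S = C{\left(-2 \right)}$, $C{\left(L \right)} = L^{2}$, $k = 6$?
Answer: $-54$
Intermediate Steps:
$S = 4$ ($S = \left(-2\right)^{2} = 4$)
$-6 + S \left(-3 + 1^{2}\right) \left(0 + k\right) = -6 + 4 \left(-3 + 1^{2}\right) \left(0 + 6\right) = -6 + 4 \left(-3 + 1\right) 6 = -6 + 4 \left(\left(-2\right) 6\right) = -6 + 4 \left(-12\right) = -6 - 48 = -54$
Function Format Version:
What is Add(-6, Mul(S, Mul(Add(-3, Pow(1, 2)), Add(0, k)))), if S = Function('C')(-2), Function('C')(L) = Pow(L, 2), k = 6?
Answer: -54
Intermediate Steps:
S = 4 (S = Pow(-2, 2) = 4)
Add(-6, Mul(S, Mul(Add(-3, Pow(1, 2)), Add(0, k)))) = Add(-6, Mul(4, Mul(Add(-3, Pow(1, 2)), Add(0, 6)))) = Add(-6, Mul(4, Mul(Add(-3, 1), 6))) = Add(-6, Mul(4, Mul(-2, 6))) = Add(-6, Mul(4, -12)) = Add(-6, -48) = -54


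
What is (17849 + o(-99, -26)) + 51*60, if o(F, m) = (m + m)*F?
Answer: 26057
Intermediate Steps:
o(F, m) = 2*F*m (o(F, m) = (2*m)*F = 2*F*m)
(17849 + o(-99, -26)) + 51*60 = (17849 + 2*(-99)*(-26)) + 51*60 = (17849 + 5148) + 3060 = 22997 + 3060 = 26057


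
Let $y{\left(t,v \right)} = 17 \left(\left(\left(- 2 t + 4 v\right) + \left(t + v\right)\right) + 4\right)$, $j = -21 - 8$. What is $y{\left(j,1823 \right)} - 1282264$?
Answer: $-1126748$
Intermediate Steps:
$j = -29$ ($j = -21 - 8 = -29$)
$y{\left(t,v \right)} = 68 - 17 t + 85 v$ ($y{\left(t,v \right)} = 17 \left(\left(- t + 5 v\right) + 4\right) = 17 \left(4 - t + 5 v\right) = 68 - 17 t + 85 v$)
$y{\left(j,1823 \right)} - 1282264 = \left(68 - -493 + 85 \cdot 1823\right) - 1282264 = \left(68 + 493 + 154955\right) - 1282264 = 155516 - 1282264 = -1126748$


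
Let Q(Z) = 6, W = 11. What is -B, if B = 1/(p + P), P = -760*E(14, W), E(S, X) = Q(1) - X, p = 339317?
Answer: -1/343117 ≈ -2.9145e-6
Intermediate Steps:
E(S, X) = 6 - X
P = 3800 (P = -760*(6 - 1*11) = -760*(6 - 11) = -760*(-5) = 3800)
B = 1/343117 (B = 1/(339317 + 3800) = 1/343117 ≈ 2.9145e-6)
-B = -1*1/343117 = -1/343117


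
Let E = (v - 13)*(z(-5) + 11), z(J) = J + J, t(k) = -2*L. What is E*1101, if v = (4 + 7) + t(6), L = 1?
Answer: -4404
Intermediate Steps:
t(k) = -2 (t(k) = -2*1 = -2)
z(J) = 2*J
v = 9 (v = (4 + 7) - 2 = 11 - 2 = 9)
E = -4 (E = (9 - 13)*(2*(-5) + 11) = -4*(-10 + 11) = -4*1 = -4)
E*1101 = -4*1101 = -4404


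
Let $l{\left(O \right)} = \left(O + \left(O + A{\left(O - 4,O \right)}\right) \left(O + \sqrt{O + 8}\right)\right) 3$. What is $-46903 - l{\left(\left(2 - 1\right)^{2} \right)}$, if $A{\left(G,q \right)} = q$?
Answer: $-46930$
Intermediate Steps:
$l{\left(O \right)} = 3 O + 6 O \left(O + \sqrt{8 + O}\right)$ ($l{\left(O \right)} = \left(O + \left(O + O\right) \left(O + \sqrt{O + 8}\right)\right) 3 = \left(O + 2 O \left(O + \sqrt{8 + O}\right)\right) 3 = 3 O + 6 O \left(O + \sqrt{8 + O}\right)$)
$-46903 - l{\left(\left(2 - 1\right)^{2} \right)} = -46903 - 3 \left(2 - 1\right)^{2} \left(1 + 2 \left(2 - 1\right)^{2} + 2 \sqrt{8 + \left(2 - 1\right)^{2}}\right) = -46903 - 3 \cdot 1^{2} \left(1 + 2 \cdot 1^{2} + 2 \sqrt{8 + 1^{2}}\right) = -46903 - 3 \cdot 1 \left(1 + 2 \cdot 1 + 2 \sqrt{8 + 1}\right) = -46903 - 3 \cdot 1 \left(1 + 2 + 2 \sqrt{9}\right) = -46903 - 3 \cdot 1 \left(1 + 2 + 2 \cdot 3\right) = -46903 - 3 \cdot 1 \left(1 + 2 + 6\right) = -46903 - 3 \cdot 1 \cdot 9 = -46903 - 27 = -46930$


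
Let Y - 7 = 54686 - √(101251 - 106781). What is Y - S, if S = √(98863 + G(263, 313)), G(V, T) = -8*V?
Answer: 54693 - 3*√10751 - I*√5530 ≈ 54382.0 - 74.364*I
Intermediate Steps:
Y = 54693 - I*√5530 (Y = 7 + (54686 - √(101251 - 106781)) = 7 + (54686 - √(-5530)) = 7 + (54686 - I*√5530) = 54693 - I*√5530 ≈ 54693.0 - 74.364*I)
S = 3*√10751 (S = √(98863 - 8*263) = √(98863 - 2104) = √96759 = 3*√10751 ≈ 311.06)
Y - S = (54693 - I*√5530) - 3*√10751 = 54693 - 3*√10751 - I*√5530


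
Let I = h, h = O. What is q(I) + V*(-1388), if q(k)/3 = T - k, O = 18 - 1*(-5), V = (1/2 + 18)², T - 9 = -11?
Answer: -475118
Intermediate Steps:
T = -2 (T = 9 - 11 = -2)
V = 1369/4 (V = (½ + 18)² = (37/2)² = 1369/4 ≈ 342.25)
O = 23 (O = 18 + 5 = 23)
h = 23
I = 23
q(k) = -6 - 3*k (q(k) = 3*(-2 - k) = -6 - 3*k)
q(I) + V*(-1388) = (-6 - 3*23) + (1369/4)*(-1388) = (-6 - 69) - 475043 = -75 - 475043 = -475118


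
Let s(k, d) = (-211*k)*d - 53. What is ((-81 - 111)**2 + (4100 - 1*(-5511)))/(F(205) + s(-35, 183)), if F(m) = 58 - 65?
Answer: 9295/270279 ≈ 0.034390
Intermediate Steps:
s(k, d) = -53 - 211*d*k (s(k, d) = -211*d*k - 53 = -53 - 211*d*k)
F(m) = -7
((-81 - 111)**2 + (4100 - 1*(-5511)))/(F(205) + s(-35, 183)) = ((-81 - 111)**2 + (4100 - 1*(-5511)))/(-7 + (-53 - 211*183*(-35))) = ((-192)**2 + (4100 + 5511))/(-7 + (-53 + 1351455)) = (36864 + 9611)/(-7 + 1351402) = 46475/1351395 = 46475*(1/1351395) = 9295/270279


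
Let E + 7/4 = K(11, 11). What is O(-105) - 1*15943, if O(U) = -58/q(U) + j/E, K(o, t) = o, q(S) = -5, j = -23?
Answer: -2947769/185 ≈ -15934.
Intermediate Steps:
E = 37/4 (E = -7/4 + 11 = 37/4 ≈ 9.2500)
O(U) = 1686/185 (O(U) = -58/(-5) - 23/37/4 = -58*(-1/5) - 23*4/37 = 58/5 - 92/37 = 1686/185)
O(-105) - 1*15943 = 1686/185 - 1*15943 = 1686/185 - 15943 = -2947769/185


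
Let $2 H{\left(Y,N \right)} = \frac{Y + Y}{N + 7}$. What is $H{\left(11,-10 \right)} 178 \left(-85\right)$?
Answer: $\frac{166430}{3} \approx 55477.0$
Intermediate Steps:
$H{\left(Y,N \right)} = \frac{Y}{7 + N}$ ($H{\left(Y,N \right)} = \frac{\left(Y + Y\right) \frac{1}{N + 7}}{2} = \frac{2 Y \frac{1}{7 + N}}{2} = \frac{Y}{7 + N}$)
$H{\left(11,-10 \right)} 178 \left(-85\right) = \frac{11}{7 - 10} \cdot 178 \left(-85\right) = \frac{11}{-3} \cdot 178 \left(-85\right) = 11 \left(- \frac{1}{3}\right) 178 \left(-85\right) = \left(- \frac{11}{3}\right) 178 \left(-85\right) = \left(- \frac{1958}{3}\right) \left(-85\right) = \frac{166430}{3}$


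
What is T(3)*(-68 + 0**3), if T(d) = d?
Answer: -204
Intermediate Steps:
T(3)*(-68 + 0**3) = 3*(-68 + 0**3) = 3*(-68 + 0) = 3*(-68) = -204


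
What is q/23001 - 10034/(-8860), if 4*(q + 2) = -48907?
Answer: 40815103/67929620 ≈ 0.60084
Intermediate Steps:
q = -48915/4 (q = -2 + (1/4)*(-48907) = -2 - 48907/4 = -48915/4 ≈ -12229.)
q/23001 - 10034/(-8860) = -48915/4/23001 - 10034/(-8860) = -48915/4*1/23001 - 10034*(-1/8860) = -16305/30668 + 5017/4430 = 40815103/67929620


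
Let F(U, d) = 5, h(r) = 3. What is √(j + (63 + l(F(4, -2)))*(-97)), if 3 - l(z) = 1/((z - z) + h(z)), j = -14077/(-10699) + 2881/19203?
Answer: I*√29867494042729487053/68484299 ≈ 79.801*I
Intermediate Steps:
j = 301144450/205452897 (j = -14077*(-1/10699) + 2881*(1/19203) = 14077/10699 + 2881/19203 = 301144450/205452897 ≈ 1.4658)
l(z) = 8/3 (l(z) = 3 - 1/((z - z) + 3) = 3 - 1/(0 + 3) = 3 - 1/3 = 3 - 1*⅓ = 3 - ⅓ = 8/3)
√(j + (63 + l(F(4, -2)))*(-97)) = √(301144450/205452897 + (63 + 8/3)*(-97)) = √(301144450/205452897 + (197/3)*(-97)) = √(301144450/205452897 - 19109/3) = √(-436121775047/68484299) = I*√29867494042729487053/68484299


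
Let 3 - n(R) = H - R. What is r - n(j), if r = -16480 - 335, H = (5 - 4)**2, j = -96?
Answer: -16721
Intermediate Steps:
H = 1 (H = 1**2 = 1)
n(R) = 2 + R (n(R) = 3 - (1 - R) = 3 + (-1 + R) = 2 + R)
r = -16815
r - n(j) = -16815 - (2 - 96) = -16815 - 1*(-94) = -16815 + 94 = -16721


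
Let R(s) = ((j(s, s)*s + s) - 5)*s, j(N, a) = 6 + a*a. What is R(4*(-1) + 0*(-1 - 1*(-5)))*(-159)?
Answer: -61692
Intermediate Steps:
j(N, a) = 6 + a**2
R(s) = s*(-5 + s + s*(6 + s**2)) (R(s) = (((6 + s**2)*s + s) - 5)*s = ((s*(6 + s**2) + s) - 5)*s = ((s + s*(6 + s**2)) - 5)*s = (-5 + s + s*(6 + s**2))*s = s*(-5 + s + s*(6 + s**2)))
R(4*(-1) + 0*(-1 - 1*(-5)))*(-159) = ((4*(-1) + 0*(-1 - 1*(-5)))*(-5 + (4*(-1) + 0*(-1 - 1*(-5)))**3 + 7*(4*(-1) + 0*(-1 - 1*(-5)))))*(-159) = ((-4 + 0*(-1 + 5))*(-5 + (-4 + 0*(-1 + 5))**3 + 7*(-4 + 0*(-1 + 5))))*(-159) = ((-4 + 0*4)*(-5 + (-4 + 0*4)**3 + 7*(-4 + 0*4)))*(-159) = ((-4 + 0)*(-5 + (-4 + 0)**3 + 7*(-4 + 0)))*(-159) = -4*(-5 + (-4)**3 + 7*(-4))*(-159) = -4*(-5 - 64 - 28)*(-159) = -4*(-97)*(-159) = 388*(-159) = -61692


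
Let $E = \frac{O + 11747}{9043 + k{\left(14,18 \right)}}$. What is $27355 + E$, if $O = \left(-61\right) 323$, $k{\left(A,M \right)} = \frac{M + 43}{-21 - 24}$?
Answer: $\frac{428064625}{15649} \approx 27354.0$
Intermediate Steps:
$k{\left(A,M \right)} = - \frac{43}{45} - \frac{M}{45}$ ($k{\left(A,M \right)} = \frac{43 + M}{-45} = \left(43 + M\right) \left(- \frac{1}{45}\right) = - \frac{43}{45} - \frac{M}{45}$)
$O = -19703$
$E = - \frac{13770}{15649}$ ($E = \frac{-19703 + 11747}{9043 - \frac{61}{45}} = - \frac{7956}{9043 - \frac{61}{45}} = - \frac{7956}{\frac{406874}{45}} = \left(-7956\right) \frac{45}{406874} = - \frac{13770}{15649} \approx -0.87993$)
$27355 + E = 27355 - \frac{13770}{15649} = \frac{428064625}{15649}$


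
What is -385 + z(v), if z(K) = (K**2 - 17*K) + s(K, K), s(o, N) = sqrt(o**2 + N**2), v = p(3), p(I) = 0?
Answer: -385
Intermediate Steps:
v = 0
s(o, N) = sqrt(N**2 + o**2)
z(K) = K**2 - 17*K + sqrt(2)*sqrt(K**2) (z(K) = (K**2 - 17*K) + sqrt(K**2 + K**2) = (K**2 - 17*K) + sqrt(2*K**2) = (K**2 - 17*K) + sqrt(2)*sqrt(K**2) = K**2 - 17*K + sqrt(2)*sqrt(K**2))
-385 + z(v) = -385 + (0**2 - 17*0 + sqrt(2)*sqrt(0**2)) = -385 + (0 + 0 + sqrt(2)*sqrt(0)) = -385 + (0 + 0 + sqrt(2)*0) = -385 + (0 + 0 + 0) = -385 + 0 = -385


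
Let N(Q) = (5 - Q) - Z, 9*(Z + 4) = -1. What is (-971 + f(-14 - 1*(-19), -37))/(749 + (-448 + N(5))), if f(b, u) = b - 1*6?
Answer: -4374/1373 ≈ -3.1857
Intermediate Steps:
Z = -37/9 (Z = -4 + (⅑)*(-1) = -4 - ⅑ = -37/9 ≈ -4.1111)
f(b, u) = -6 + b (f(b, u) = b - 6 = -6 + b)
N(Q) = 82/9 - Q (N(Q) = (5 - Q) - 1*(-37/9) = (5 - Q) + 37/9 = 82/9 - Q)
(-971 + f(-14 - 1*(-19), -37))/(749 + (-448 + N(5))) = (-971 + (-6 + (-14 - 1*(-19))))/(749 + (-448 + (82/9 - 1*5))) = (-971 + (-6 + (-14 + 19)))/(749 + (-448 + (82/9 - 5))) = (-971 + (-6 + 5))/(749 + (-448 + 37/9)) = (-971 - 1)/(749 - 3995/9) = -972/2746/9 = -972*9/2746 = -4374/1373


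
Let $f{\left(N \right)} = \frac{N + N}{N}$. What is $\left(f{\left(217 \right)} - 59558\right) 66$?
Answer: $-3930696$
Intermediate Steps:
$f{\left(N \right)} = 2$ ($f{\left(N \right)} = \frac{2 N}{N} = 2$)
$\left(f{\left(217 \right)} - 59558\right) 66 = \left(2 - 59558\right) 66 = \left(-59556\right) 66 = -3930696$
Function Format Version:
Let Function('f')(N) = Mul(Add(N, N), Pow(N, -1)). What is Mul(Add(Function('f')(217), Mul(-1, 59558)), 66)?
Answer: -3930696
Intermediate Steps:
Function('f')(N) = 2 (Function('f')(N) = Mul(Mul(2, N), Pow(N, -1)) = 2)
Mul(Add(Function('f')(217), Mul(-1, 59558)), 66) = Mul(Add(2, Mul(-1, 59558)), 66) = Mul(Add(2, -59558), 66) = Mul(-59556, 66) = -3930696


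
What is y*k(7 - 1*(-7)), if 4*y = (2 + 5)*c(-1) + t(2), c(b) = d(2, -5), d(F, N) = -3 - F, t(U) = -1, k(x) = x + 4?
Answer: -162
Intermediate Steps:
k(x) = 4 + x
c(b) = -5 (c(b) = -3 - 1*2 = -3 - 2 = -5)
y = -9 (y = ((2 + 5)*(-5) - 1)/4 = (7*(-5) - 1)/4 = (-35 - 1)/4 = (¼)*(-36) = -9)
y*k(7 - 1*(-7)) = -9*(4 + (7 - 1*(-7))) = -9*(4 + (7 + 7)) = -9*(4 + 14) = -9*18 = -162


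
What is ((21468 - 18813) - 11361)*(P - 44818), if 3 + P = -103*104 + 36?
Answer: 483156882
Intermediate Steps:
P = -10679 (P = -3 + (-103*104 + 36) = -3 + (-10712 + 36) = -3 - 10676 = -10679)
((21468 - 18813) - 11361)*(P - 44818) = ((21468 - 18813) - 11361)*(-10679 - 44818) = (2655 - 11361)*(-55497) = -8706*(-55497) = 483156882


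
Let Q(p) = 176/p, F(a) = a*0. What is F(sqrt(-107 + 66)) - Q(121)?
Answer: -16/11 ≈ -1.4545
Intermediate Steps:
F(a) = 0
F(sqrt(-107 + 66)) - Q(121) = 0 - 176/121 = 0 - 1*16/11 = 0 - 16/11 = -16/11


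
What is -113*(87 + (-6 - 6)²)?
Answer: -26103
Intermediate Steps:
-113*(87 + (-6 - 6)²) = -113*(87 + (-12)²) = -113*(87 + 144) = -113*231 = -26103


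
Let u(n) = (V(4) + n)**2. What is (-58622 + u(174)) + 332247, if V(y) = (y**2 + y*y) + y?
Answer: 317725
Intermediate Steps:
V(y) = y + 2*y**2 (V(y) = (y**2 + y**2) + y = 2*y**2 + y = y + 2*y**2)
u(n) = (36 + n)**2 (u(n) = (4*(1 + 2*4) + n)**2 = (4*(1 + 8) + n)**2 = (4*9 + n)**2 = (36 + n)**2)
(-58622 + u(174)) + 332247 = (-58622 + (36 + 174)**2) + 332247 = (-58622 + 210**2) + 332247 = (-58622 + 44100) + 332247 = -14522 + 332247 = 317725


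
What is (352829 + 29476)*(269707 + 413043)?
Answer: 261018738750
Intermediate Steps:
(352829 + 29476)*(269707 + 413043) = 382305*682750 = 261018738750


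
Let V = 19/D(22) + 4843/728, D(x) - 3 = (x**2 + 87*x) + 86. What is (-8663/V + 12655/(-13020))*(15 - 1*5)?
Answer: -204367045961675/15700001646 ≈ -13017.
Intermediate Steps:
D(x) = 89 + x**2 + 87*x (D(x) = 3 + ((x**2 + 87*x) + 86) = 3 + (86 + x**2 + 87*x) = 89 + x**2 + 87*x)
V = 12058373/1810536 (V = 19/(89 + 22**2 + 87*22) + 4843/728 = 19/(89 + 484 + 1914) + 4843*(1/728) = 19/2487 + 4843/728 = 12058373/1810536 ≈ 6.6601)
(-8663/V + 12655/(-13020))*(15 - 1*5) = (-8663/12058373/1810536 + 12655/(-13020))*(15 - 1*5) = (-8663*1810536/12058373 + 12655*(-1/13020))*(15 - 5) = (-15684673368/12058373 - 2531/2604)*10 = -40873409192335/31400003292*10 = -204367045961675/15700001646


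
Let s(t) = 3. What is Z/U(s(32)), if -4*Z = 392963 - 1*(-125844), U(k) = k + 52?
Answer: -518807/220 ≈ -2358.2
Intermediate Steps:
U(k) = 52 + k
Z = -518807/4 (Z = -(392963 - 1*(-125844))/4 = -(392963 + 125844)/4 = -¼*518807 = -518807/4 ≈ -1.2970e+5)
Z/U(s(32)) = -518807/(4*(52 + 3)) = -518807/4/55 = -518807/4*1/55 = -518807/220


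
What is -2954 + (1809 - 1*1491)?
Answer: -2636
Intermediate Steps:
-2954 + (1809 - 1*1491) = -2954 + (1809 - 1491) = -2954 + 318 = -2636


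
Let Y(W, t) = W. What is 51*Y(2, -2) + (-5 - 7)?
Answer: 90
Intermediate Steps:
51*Y(2, -2) + (-5 - 7) = 51*2 + (-5 - 7) = 102 - 12 = 90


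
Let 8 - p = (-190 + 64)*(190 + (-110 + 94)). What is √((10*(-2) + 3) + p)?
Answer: 3*√2435 ≈ 148.04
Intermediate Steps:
p = 21932 (p = 8 - (-190 + 64)*(190 + (-110 + 94)) = 8 - (-126)*(190 - 16) = 8 - (-126)*174 = 8 - 1*(-21924) = 8 + 21924 = 21932)
√((10*(-2) + 3) + p) = √((10*(-2) + 3) + 21932) = √((-20 + 3) + 21932) = √(-17 + 21932) = √21915 = 3*√2435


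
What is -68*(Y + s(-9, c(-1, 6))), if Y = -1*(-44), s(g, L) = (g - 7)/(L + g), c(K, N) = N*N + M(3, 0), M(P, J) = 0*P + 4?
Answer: -91664/31 ≈ -2956.9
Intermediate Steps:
M(P, J) = 4 (M(P, J) = 0 + 4 = 4)
c(K, N) = 4 + N² (c(K, N) = N*N + 4 = N² + 4 = 4 + N²)
s(g, L) = (-7 + g)/(L + g)
Y = 44
-68*(Y + s(-9, c(-1, 6))) = -68*(44 + (-7 - 9)/((4 + 6²) - 9)) = -68*(44 - 16/((4 + 36) - 9)) = -68*(44 - 16/(40 - 9)) = -68*(44 - 16/31) = -68*1348/31 = -91664/31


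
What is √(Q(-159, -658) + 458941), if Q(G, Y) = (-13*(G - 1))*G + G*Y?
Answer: √232843 ≈ 482.54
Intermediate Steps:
Q(G, Y) = G*Y + G*(13 - 13*G) (Q(G, Y) = (-13*(-1 + G))*G + G*Y = (13 - 13*G)*G + G*Y = G*(13 - 13*G) + G*Y = G*Y + G*(13 - 13*G))
√(Q(-159, -658) + 458941) = √(-159*(13 - 658 - 13*(-159)) + 458941) = √(-159*(13 - 658 + 2067) + 458941) = √(-159*1422 + 458941) = √(-226098 + 458941) = √232843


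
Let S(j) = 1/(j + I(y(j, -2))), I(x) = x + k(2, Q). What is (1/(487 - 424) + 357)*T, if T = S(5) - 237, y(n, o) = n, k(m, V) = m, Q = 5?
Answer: -15986189/189 ≈ -84583.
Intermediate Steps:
I(x) = 2 + x (I(x) = x + 2 = 2 + x)
S(j) = 1/(2 + 2*j) (S(j) = 1/(j + (2 + j)) = 1/(2 + 2*j))
T = -2843/12 (T = 1/(2*(1 + 5)) - 237 = (½)/6 - 237 = (½)*(⅙) - 237 = 1/12 - 237 = -2843/12 ≈ -236.92)
(1/(487 - 424) + 357)*T = (1/(487 - 424) + 357)*(-2843/12) = (1/63 + 357)*(-2843/12) = (22492/63)*(-2843/12) = -15986189/189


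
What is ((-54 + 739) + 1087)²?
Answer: 3139984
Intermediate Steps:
((-54 + 739) + 1087)² = (685 + 1087)² = 1772² = 3139984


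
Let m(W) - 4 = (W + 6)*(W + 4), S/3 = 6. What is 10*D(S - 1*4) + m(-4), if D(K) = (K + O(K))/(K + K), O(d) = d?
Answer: 14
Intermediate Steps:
S = 18 (S = 3*6 = 18)
m(W) = 4 + (4 + W)*(6 + W) (m(W) = 4 + (W + 6)*(W + 4) = 4 + (6 + W)*(4 + W) = 4 + (4 + W)*(6 + W))
D(K) = 1 (D(K) = (K + K)/(K + K) = (2*K)/((2*K)) = (2*K)*(1/(2*K)) = 1)
10*D(S - 1*4) + m(-4) = 10*1 + (28 + (-4)**2 + 10*(-4)) = 10 + (28 + 16 - 40) = 10 + 4 = 14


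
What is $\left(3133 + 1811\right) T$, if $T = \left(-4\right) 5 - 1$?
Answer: $-103824$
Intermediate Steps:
$T = -21$ ($T = -20 - 1 = -21$)
$\left(3133 + 1811\right) T = \left(3133 + 1811\right) \left(-21\right) = 4944 \left(-21\right) = -103824$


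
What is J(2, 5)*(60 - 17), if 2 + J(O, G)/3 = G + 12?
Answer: 1935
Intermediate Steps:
J(O, G) = 30 + 3*G (J(O, G) = -6 + 3*(G + 12) = -6 + 3*(12 + G) = -6 + (36 + 3*G) = 30 + 3*G)
J(2, 5)*(60 - 17) = (30 + 3*5)*(60 - 17) = (30 + 15)*43 = 45*43 = 1935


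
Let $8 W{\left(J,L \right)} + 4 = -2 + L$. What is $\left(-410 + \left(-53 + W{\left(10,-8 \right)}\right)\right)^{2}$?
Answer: $\frac{3455881}{16} \approx 2.1599 \cdot 10^{5}$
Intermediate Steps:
$W{\left(J,L \right)} = - \frac{3}{4} + \frac{L}{8}$ ($W{\left(J,L \right)} = - \frac{1}{2} + \frac{-2 + L}{8} = - \frac{1}{2} + \left(- \frac{1}{4} + \frac{L}{8}\right) = - \frac{3}{4} + \frac{L}{8}$)
$\left(-410 + \left(-53 + W{\left(10,-8 \right)}\right)\right)^{2} = \left(-410 + \left(-53 + \left(- \frac{3}{4} + \frac{1}{8} \left(-8\right)\right)\right)\right)^{2} = \left(-410 - \frac{219}{4}\right)^{2} = \left(- \frac{1859}{4}\right)^{2} = \frac{3455881}{16}$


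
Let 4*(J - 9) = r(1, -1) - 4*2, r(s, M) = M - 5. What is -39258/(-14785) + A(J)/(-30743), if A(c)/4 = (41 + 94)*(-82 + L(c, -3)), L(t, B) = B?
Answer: 1885540194/454535255 ≈ 4.1483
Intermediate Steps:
r(s, M) = -5 + M
J = 11/2 (J = 9 + ((-5 - 1) - 4*2)/4 = 9 + (-6 - 8)/4 = 9 + (1/4)*(-14) = 9 - 7/2 = 11/2 ≈ 5.5000)
A(c) = -45900 (A(c) = 4*((41 + 94)*(-82 - 3)) = 4*(135*(-85)) = 4*(-11475) = -45900)
-39258/(-14785) + A(J)/(-30743) = -39258/(-14785) - 45900/(-30743) = -39258*(-1/14785) - 45900*(-1/30743) = 39258/14785 + 45900/30743 = 1885540194/454535255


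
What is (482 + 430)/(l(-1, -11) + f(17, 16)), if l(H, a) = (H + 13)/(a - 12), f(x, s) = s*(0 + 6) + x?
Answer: 20976/2587 ≈ 8.1082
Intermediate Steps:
f(x, s) = x + 6*s (f(x, s) = s*6 + x = 6*s + x = x + 6*s)
l(H, a) = (13 + H)/(-12 + a)
(482 + 430)/(l(-1, -11) + f(17, 16)) = (482 + 430)/((13 - 1)/(-12 - 11) + (17 + 6*16)) = 912/(12/(-23) + (17 + 96)) = 912/(-1/23*12 + 113) = 912/(-12/23 + 113) = 912/(2587/23) = 912*(23/2587) = 20976/2587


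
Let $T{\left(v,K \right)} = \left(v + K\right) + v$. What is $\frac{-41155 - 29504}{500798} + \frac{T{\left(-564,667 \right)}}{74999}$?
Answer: $- \frac{5530222219}{37559349202} \approx -0.14724$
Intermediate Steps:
$T{\left(v,K \right)} = K + 2 v$ ($T{\left(v,K \right)} = \left(K + v\right) + v = K + 2 v$)
$\frac{-41155 - 29504}{500798} + \frac{T{\left(-564,667 \right)}}{74999} = \frac{-41155 - 29504}{500798} + \frac{667 + 2 \left(-564\right)}{74999} = \left(-70659\right) \frac{1}{500798} + \left(667 - 1128\right) \frac{1}{74999} = - \frac{70659}{500798} - \frac{461}{74999} = - \frac{5530222219}{37559349202}$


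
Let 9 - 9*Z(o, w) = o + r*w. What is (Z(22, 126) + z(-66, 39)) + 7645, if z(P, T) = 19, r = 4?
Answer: 68459/9 ≈ 7606.6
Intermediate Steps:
Z(o, w) = 1 - 4*w/9 - o/9 (Z(o, w) = 1 - (o + 4*w)/9 = 1 + (-4*w/9 - o/9) = 1 - 4*w/9 - o/9)
(Z(22, 126) + z(-66, 39)) + 7645 = ((1 - 4/9*126 - 1/9*22) + 19) + 7645 = ((1 - 56 - 22/9) + 19) + 7645 = (-517/9 + 19) + 7645 = -346/9 + 7645 = 68459/9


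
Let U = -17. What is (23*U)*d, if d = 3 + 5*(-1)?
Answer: 782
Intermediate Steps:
d = -2 (d = 3 - 5 = -2)
(23*U)*d = (23*(-17))*(-2) = -391*(-2) = 782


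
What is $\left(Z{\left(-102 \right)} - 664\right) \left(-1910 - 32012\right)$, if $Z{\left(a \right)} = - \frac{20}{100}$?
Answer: $\frac{112654962}{5} \approx 2.2531 \cdot 10^{7}$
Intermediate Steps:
$Z{\left(a \right)} = - \frac{1}{5}$ ($Z{\left(a \right)} = \left(-20\right) \frac{1}{100} = - \frac{1}{5}$)
$\left(Z{\left(-102 \right)} - 664\right) \left(-1910 - 32012\right) = \left(- \frac{1}{5} - 664\right) \left(-1910 - 32012\right) = \left(- \frac{3321}{5}\right) \left(-33922\right) = \frac{112654962}{5}$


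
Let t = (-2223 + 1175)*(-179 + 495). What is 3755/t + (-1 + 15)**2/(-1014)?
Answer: -34358249/167902176 ≈ -0.20463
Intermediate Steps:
t = -331168 (t = -1048*316 = -331168)
3755/t + (-1 + 15)**2/(-1014) = 3755/(-331168) + (-1 + 15)**2/(-1014) = 3755*(-1/331168) + 14**2*(-1/1014) = -3755/331168 + 196*(-1/1014) = -3755/331168 - 98/507 = -34358249/167902176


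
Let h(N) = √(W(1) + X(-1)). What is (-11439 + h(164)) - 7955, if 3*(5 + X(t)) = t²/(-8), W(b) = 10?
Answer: -19394 + √714/12 ≈ -19392.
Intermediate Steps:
X(t) = -5 - t²/24 (X(t) = -5 + (t²/(-8))/3 = -5 + (-t²/8)/3 = -5 - t²/24)
h(N) = √714/12 (h(N) = √(10 + (-5 - 1/24*(-1)²)) = √(10 + (-5 - 1/24*1)) = √(10 + (-5 - 1/24)) = √(10 - 121/24) = √(119/24) = √714/12)
(-11439 + h(164)) - 7955 = (-11439 + √714/12) - 7955 = -19394 + √714/12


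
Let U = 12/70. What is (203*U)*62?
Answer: 10788/5 ≈ 2157.6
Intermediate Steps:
U = 6/35 (U = 12*(1/70) = 6/35 ≈ 0.17143)
(203*U)*62 = (203*(6/35))*62 = (174/5)*62 = 10788/5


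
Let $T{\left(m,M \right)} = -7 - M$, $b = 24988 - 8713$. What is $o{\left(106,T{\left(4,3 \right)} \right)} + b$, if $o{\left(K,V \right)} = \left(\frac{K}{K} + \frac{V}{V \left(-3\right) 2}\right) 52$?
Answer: $\frac{48955}{3} \approx 16318.0$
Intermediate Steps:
$b = 16275$ ($b = 24988 - 8713 = 16275$)
$o{\left(K,V \right)} = \frac{130}{3}$ ($o{\left(K,V \right)} = \left(1 + \frac{V}{- 3 V 2}\right) 52 = \left(1 + \frac{V}{\left(-6\right) V}\right) 52 = \left(1 + V \left(- \frac{1}{6 V}\right)\right) 52 = \left(1 - \frac{1}{6}\right) 52 = \frac{5}{6} \cdot 52 = \frac{130}{3}$)
$o{\left(106,T{\left(4,3 \right)} \right)} + b = \frac{130}{3} + 16275 = \frac{48955}{3}$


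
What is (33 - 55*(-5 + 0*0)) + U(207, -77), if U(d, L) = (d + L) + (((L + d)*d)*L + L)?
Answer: -2071709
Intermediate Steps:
U(d, L) = d + 2*L + L*d*(L + d) (U(d, L) = (L + d) + ((d*(L + d))*L + L) = (L + d) + (L*d*(L + d) + L) = (L + d) + (L + L*d*(L + d)) = d + 2*L + L*d*(L + d))
(33 - 55*(-5 + 0*0)) + U(207, -77) = (33 - 55*(-5 + 0*0)) + (207 + 2*(-77) - 77*207**2 + 207*(-77)**2) = (33 - 55*(-5 + 0)) + (207 - 154 - 77*42849 + 207*5929) = (33 - 55*(-5)) + (207 - 154 - 3299373 + 1227303) = (33 + 275) - 2072017 = 308 - 2072017 = -2071709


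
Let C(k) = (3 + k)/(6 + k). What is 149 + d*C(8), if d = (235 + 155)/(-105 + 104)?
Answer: -1102/7 ≈ -157.43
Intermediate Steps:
C(k) = (3 + k)/(6 + k)
d = -390 (d = 390/(-1) = 390*(-1) = -390)
149 + d*C(8) = 149 - 390*(3 + 8)/(6 + 8) = 149 - 390*11/14 = 149 - 2145/7 = -1102/7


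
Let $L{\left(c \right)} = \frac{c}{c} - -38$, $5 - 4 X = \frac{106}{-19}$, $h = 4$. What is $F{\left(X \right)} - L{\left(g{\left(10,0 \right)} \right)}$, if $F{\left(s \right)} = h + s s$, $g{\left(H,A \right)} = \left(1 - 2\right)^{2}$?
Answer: $- \frac{161759}{5776} \approx -28.005$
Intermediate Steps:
$g{\left(H,A \right)} = 1$ ($g{\left(H,A \right)} = \left(-1\right)^{2} = 1$)
$X = \frac{201}{76}$ ($X = \frac{5}{4} - \frac{106 \frac{1}{-19}}{4} = \frac{5}{4} - \frac{106 \left(- \frac{1}{19}\right)}{4} = \frac{5}{4} - - \frac{53}{38} = \frac{5}{4} + \frac{53}{38} = \frac{201}{76} \approx 2.6447$)
$F{\left(s \right)} = 4 + s^{2}$ ($F{\left(s \right)} = 4 + s s = 4 + s^{2}$)
$L{\left(c \right)} = 39$ ($L{\left(c \right)} = 1 + 38 = 39$)
$F{\left(X \right)} - L{\left(g{\left(10,0 \right)} \right)} = \left(4 + \left(\frac{201}{76}\right)^{2}\right) - 39 = \left(4 + \frac{40401}{5776}\right) - 39 = \frac{63505}{5776} - 39 = - \frac{161759}{5776}$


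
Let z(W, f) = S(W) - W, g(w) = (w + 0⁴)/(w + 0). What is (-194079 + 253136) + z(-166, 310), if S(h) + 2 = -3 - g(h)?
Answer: 59217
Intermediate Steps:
g(w) = 1 (g(w) = (w + 0)/w = w/w = 1)
S(h) = -6 (S(h) = -2 + (-3 - 1*1) = -2 + (-3 - 1) = -2 - 4 = -6)
z(W, f) = -6 - W
(-194079 + 253136) + z(-166, 310) = (-194079 + 253136) + (-6 - 1*(-166)) = 59057 + (-6 + 166) = 59057 + 160 = 59217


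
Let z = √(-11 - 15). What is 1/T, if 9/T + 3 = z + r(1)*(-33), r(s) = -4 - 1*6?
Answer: 109/3 + I*√26/9 ≈ 36.333 + 0.56656*I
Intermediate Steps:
r(s) = -10 (r(s) = -4 - 6 = -10)
z = I*√26 (z = √(-26) = I*√26 ≈ 5.099*I)
T = 9/(327 + I*√26) (T = 9/(-3 + (I*√26 - 10*(-33))) = 9/(-3 + (I*√26 + 330)) = 9/(-3 + (330 + I*√26)) = 9/(327 + I*√26) ≈ 0.027516 - 0.00042907*I)
1/T = 1/(2943/106955 - 9*I*√26/106955)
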